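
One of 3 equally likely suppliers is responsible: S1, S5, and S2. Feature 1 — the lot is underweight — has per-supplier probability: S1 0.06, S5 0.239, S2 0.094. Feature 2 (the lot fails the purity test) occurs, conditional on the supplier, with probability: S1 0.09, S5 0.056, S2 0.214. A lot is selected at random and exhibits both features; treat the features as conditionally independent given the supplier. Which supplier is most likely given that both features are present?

With a uniform prior (1/3 each), posterior ∝ likelihood:
  S1: 0.06 × 0.09 = 0.0054
  S5: 0.239 × 0.056 = 0.013384
  S2: 0.094 × 0.214 = 0.020116
Sum = 0.0389.
Largest term belongs to S2, so S2 is most probable.

S2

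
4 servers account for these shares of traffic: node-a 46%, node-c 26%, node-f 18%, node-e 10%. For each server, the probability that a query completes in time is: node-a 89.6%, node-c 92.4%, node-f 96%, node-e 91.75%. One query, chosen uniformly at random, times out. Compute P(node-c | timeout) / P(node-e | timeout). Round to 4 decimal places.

2.3952

Taking complements, P(timeout | each) = node-a 0.104, node-c 0.076, node-f 0.04, node-e 0.0825.
Prior × likelihood for each hypothesis:
  node-a: 0.46 × 0.104 = 0.04784
  node-c: 0.26 × 0.076 = 0.01976
  node-f: 0.18 × 0.04 = 0.0072
  node-e: 0.1 × 0.0825 = 0.00825
Normalizing constant = 0.08305.
The ratio is 0.01976 / 0.00825 (the normalizer cancels) = 2.3952.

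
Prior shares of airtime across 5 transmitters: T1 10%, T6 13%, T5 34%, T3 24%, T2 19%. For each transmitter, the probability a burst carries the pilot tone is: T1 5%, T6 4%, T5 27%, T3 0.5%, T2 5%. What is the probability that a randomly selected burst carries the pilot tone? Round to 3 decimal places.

Prior × likelihood for each hypothesis:
  T1: 0.1 × 0.05 = 0.005
  T6: 0.13 × 0.04 = 0.0052
  T5: 0.34 × 0.27 = 0.0918
  T3: 0.24 × 0.005 = 0.0012
  T2: 0.19 × 0.05 = 0.0095
P(pilot) = 0.005 + 0.0052 + 0.0918 + 0.0012 + 0.0095 = 0.1127 → 0.113.

0.113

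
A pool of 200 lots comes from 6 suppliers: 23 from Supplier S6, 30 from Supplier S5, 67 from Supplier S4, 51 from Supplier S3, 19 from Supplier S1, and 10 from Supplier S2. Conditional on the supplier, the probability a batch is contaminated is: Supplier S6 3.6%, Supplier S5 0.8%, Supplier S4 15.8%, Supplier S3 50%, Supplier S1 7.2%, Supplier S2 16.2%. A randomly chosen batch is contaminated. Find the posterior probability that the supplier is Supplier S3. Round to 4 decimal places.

By Bayes' rule, posterior ∝ prior × likelihood:
  Supplier S6: 0.115 × 0.036 = 0.00414
  Supplier S5: 0.15 × 0.008 = 0.0012
  Supplier S4: 0.335 × 0.158 = 0.05293
  Supplier S3: 0.255 × 0.5 = 0.1275
  Supplier S1: 0.095 × 0.072 = 0.00684
  Supplier S2: 0.05 × 0.162 = 0.0081
Normalizing constant = 0.20071.
P(Supplier S3 | evidence) = 0.1275 / 0.20071 ≈ 0.6352.

0.6352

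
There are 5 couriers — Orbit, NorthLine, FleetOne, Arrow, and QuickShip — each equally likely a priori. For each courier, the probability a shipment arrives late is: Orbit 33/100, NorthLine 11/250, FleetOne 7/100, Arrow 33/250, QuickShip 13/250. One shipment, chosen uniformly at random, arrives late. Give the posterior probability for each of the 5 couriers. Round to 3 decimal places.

Orbit 0.525, NorthLine 0.070, FleetOne 0.111, Arrow 0.210, QuickShip 0.083

With a uniform prior (1/5 each), posterior ∝ likelihood:
  Orbit: 0.33
  NorthLine: 0.044
  FleetOne: 0.07
  Arrow: 0.132
  QuickShip: 0.052
Sum = 0.628.
P(Orbit | late) = 0.33/0.628 ≈ 0.525
P(NorthLine | late) = 0.044/0.628 ≈ 0.070
P(FleetOne | late) = 0.07/0.628 ≈ 0.111
P(Arrow | late) = 0.132/0.628 ≈ 0.210
P(QuickShip | late) = 0.052/0.628 ≈ 0.083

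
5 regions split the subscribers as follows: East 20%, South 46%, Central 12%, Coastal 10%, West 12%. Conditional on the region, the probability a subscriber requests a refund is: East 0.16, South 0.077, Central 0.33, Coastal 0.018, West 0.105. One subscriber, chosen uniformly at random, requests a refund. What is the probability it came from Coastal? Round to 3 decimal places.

Prior × likelihood for each hypothesis:
  East: 0.2 × 0.16 = 0.032
  South: 0.46 × 0.077 = 0.03542
  Central: 0.12 × 0.33 = 0.0396
  Coastal: 0.1 × 0.018 = 0.0018
  West: 0.12 × 0.105 = 0.0126
Sum = 0.12142.
P(Coastal | evidence) = 0.0018 / 0.12142 ≈ 0.015.

0.015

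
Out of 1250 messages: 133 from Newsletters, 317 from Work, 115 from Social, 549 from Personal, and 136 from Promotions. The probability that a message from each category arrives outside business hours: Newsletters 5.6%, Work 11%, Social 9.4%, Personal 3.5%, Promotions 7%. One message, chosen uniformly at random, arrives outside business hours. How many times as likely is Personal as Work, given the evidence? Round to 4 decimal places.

By Bayes' rule, posterior ∝ prior × likelihood:
  Newsletters: 0.1064 × 0.056 = 0.0059584
  Work: 0.2536 × 0.11 = 0.027896
  Social: 0.092 × 0.094 = 0.008648
  Personal: 0.4392 × 0.035 = 0.015372
  Promotions: 0.1088 × 0.07 = 0.007616
Normalizing constant = 0.0654904.
The ratio is 0.015372 / 0.027896 (the normalizer cancels) = 0.5510.

0.5510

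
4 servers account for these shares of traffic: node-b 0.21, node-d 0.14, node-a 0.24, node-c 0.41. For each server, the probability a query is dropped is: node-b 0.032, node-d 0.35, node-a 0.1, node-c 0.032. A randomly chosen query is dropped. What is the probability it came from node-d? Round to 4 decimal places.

Unnormalized posteriors (prior × likelihood):
  node-b: 0.21 × 0.032 = 0.00672
  node-d: 0.14 × 0.35 = 0.049
  node-a: 0.24 × 0.1 = 0.024
  node-c: 0.41 × 0.032 = 0.01312
Sum = 0.09284.
P(node-d | evidence) = 0.049 / 0.09284 ≈ 0.5278.

0.5278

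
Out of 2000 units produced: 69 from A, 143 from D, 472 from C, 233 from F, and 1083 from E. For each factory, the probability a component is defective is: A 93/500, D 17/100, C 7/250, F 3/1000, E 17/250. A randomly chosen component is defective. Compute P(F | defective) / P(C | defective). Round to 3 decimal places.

0.053

By Bayes' rule, posterior ∝ prior × likelihood:
  A: 0.0345 × 0.186 = 0.006417
  D: 0.0715 × 0.17 = 0.012155
  C: 0.236 × 0.028 = 0.006608
  F: 0.1165 × 0.003 = 0.0003495
  E: 0.5415 × 0.068 = 0.036822
Total = 0.0623515.
The ratio is 0.0003495 / 0.006608 (the normalizer cancels) = 0.053.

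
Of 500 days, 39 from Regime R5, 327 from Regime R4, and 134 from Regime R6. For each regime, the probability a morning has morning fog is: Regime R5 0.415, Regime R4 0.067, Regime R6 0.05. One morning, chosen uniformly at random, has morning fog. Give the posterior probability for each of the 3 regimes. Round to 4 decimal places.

By Bayes' rule, posterior ∝ prior × likelihood:
  Regime R5: 0.078 × 0.415 = 0.03237
  Regime R4: 0.654 × 0.067 = 0.043818
  Regime R6: 0.268 × 0.05 = 0.0134
Normalizing constant = 0.089588.
P(Regime R5 | fog) = 0.03237/0.089588 ≈ 0.3613
P(Regime R4 | fog) = 0.043818/0.089588 ≈ 0.4891
P(Regime R6 | fog) = 0.0134/0.089588 ≈ 0.1496

Regime R5 0.3613, Regime R4 0.4891, Regime R6 0.1496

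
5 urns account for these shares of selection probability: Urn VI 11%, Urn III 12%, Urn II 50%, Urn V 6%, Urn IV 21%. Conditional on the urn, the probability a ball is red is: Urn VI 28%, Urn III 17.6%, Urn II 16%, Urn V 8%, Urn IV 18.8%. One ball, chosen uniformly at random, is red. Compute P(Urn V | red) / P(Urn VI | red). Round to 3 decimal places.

0.156

Unnormalized posteriors (prior × likelihood):
  Urn VI: 0.11 × 0.28 = 0.0308
  Urn III: 0.12 × 0.176 = 0.02112
  Urn II: 0.5 × 0.16 = 0.08
  Urn V: 0.06 × 0.08 = 0.0048
  Urn IV: 0.21 × 0.188 = 0.03948
Sum = 0.1762.
The ratio is 0.0048 / 0.0308 (the normalizer cancels) = 0.156.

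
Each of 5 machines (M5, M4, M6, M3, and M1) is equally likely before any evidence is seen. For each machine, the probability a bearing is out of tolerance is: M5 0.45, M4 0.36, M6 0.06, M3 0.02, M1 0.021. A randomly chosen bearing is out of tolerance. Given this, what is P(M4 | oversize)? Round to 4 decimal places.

0.3952

Since the prior is uniform, the posterior is proportional to the likelihood:
  M5: 0.45
  M4: 0.36
  M6: 0.06
  M3: 0.02
  M1: 0.021
Sum = 0.911.
P(M4 | evidence) = 0.36 / 0.911 ≈ 0.3952.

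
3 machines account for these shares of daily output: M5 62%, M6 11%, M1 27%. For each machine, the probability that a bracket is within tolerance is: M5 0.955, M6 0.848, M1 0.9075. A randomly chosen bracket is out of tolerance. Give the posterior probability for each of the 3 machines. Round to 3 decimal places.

M5 0.401, M6 0.240, M1 0.359

Taking complements, P(oversize | each) = M5 0.045, M6 0.152, M1 0.0925.
Compute prior × likelihood for every hypothesis:
  M5: 0.62 × 0.045 = 0.0279
  M6: 0.11 × 0.152 = 0.01672
  M1: 0.27 × 0.0925 = 0.024975
Sum = 0.069595.
P(M5 | oversize) = 0.0279/0.069595 ≈ 0.401
P(M6 | oversize) = 0.01672/0.069595 ≈ 0.240
P(M1 | oversize) = 0.024975/0.069595 ≈ 0.359
(Check: 0.401+0.240+0.359 = 1.000.)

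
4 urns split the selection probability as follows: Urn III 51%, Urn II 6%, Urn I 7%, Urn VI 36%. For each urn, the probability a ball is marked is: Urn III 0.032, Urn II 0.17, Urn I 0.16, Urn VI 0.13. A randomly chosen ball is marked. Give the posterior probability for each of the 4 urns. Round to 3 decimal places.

Unnormalized posteriors (prior × likelihood):
  Urn III: 0.51 × 0.032 = 0.01632
  Urn II: 0.06 × 0.17 = 0.0102
  Urn I: 0.07 × 0.16 = 0.0112
  Urn VI: 0.36 × 0.13 = 0.0468
Sum = 0.08452.
P(Urn III | marked) = 0.01632/0.08452 ≈ 0.193
P(Urn II | marked) = 0.0102/0.08452 ≈ 0.121
P(Urn I | marked) = 0.0112/0.08452 ≈ 0.133
P(Urn VI | marked) = 0.0468/0.08452 ≈ 0.554
(Check: 0.193+0.121+0.133+0.554 = 1.001.)

Urn III 0.193, Urn II 0.121, Urn I 0.133, Urn VI 0.554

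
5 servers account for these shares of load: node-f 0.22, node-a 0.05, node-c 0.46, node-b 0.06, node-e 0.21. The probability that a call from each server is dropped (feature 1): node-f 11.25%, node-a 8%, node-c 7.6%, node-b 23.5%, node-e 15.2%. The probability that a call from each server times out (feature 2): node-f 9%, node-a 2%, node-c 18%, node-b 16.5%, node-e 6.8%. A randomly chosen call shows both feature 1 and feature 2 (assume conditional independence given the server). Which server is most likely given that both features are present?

node-c

By Bayes' rule, posterior ∝ prior × likelihood:
  node-f: 0.22 × 0.1125 × 0.09 = 0.0022275
  node-a: 0.05 × 0.08 × 0.02 = 0.00008
  node-c: 0.46 × 0.076 × 0.18 = 0.0062928
  node-b: 0.06 × 0.235 × 0.165 = 0.0023265
  node-e: 0.21 × 0.152 × 0.068 = 0.00217056
Normalizing constant = 0.01309736.
Largest term belongs to node-c, so node-c is most probable.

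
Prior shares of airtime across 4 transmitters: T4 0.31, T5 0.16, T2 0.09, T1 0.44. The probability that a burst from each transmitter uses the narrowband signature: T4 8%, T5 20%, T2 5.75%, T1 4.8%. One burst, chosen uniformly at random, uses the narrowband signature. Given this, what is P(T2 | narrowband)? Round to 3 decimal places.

Prior × likelihood for each hypothesis:
  T4: 0.31 × 0.08 = 0.0248
  T5: 0.16 × 0.2 = 0.032
  T2: 0.09 × 0.0575 = 0.005175
  T1: 0.44 × 0.048 = 0.02112
Sum = 0.083095.
P(T2 | evidence) = 0.005175 / 0.083095 ≈ 0.062.

0.062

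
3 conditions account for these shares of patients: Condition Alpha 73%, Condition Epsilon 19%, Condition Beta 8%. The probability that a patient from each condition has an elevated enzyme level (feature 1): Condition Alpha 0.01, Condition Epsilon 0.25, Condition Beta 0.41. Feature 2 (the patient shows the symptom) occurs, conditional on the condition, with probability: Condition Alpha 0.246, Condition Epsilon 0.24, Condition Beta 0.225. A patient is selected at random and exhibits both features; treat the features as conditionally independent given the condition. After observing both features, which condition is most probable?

Condition Epsilon

By Bayes' rule, posterior ∝ prior × likelihood:
  Condition Alpha: 0.73 × 0.01 × 0.246 = 0.0017958
  Condition Epsilon: 0.19 × 0.25 × 0.24 = 0.0114
  Condition Beta: 0.08 × 0.41 × 0.225 = 0.00738
Normalizing constant = 0.0205758.
Largest term belongs to Condition Epsilon, so Condition Epsilon is most probable.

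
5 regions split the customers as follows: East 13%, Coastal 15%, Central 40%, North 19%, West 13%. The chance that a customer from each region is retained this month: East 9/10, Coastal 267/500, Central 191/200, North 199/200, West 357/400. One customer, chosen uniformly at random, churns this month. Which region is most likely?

Taking complements, P(churn | each) = East 0.1, Coastal 0.466, Central 0.045, North 0.005, West 0.1075.
By Bayes' rule, posterior ∝ prior × likelihood:
  East: 0.13 × 0.1 = 0.013
  Coastal: 0.15 × 0.466 = 0.0699
  Central: 0.4 × 0.045 = 0.018
  North: 0.19 × 0.005 = 0.00095
  West: 0.13 × 0.1075 = 0.013975
Sum = 0.115825.
Largest term belongs to Coastal, so Coastal is most probable.

Coastal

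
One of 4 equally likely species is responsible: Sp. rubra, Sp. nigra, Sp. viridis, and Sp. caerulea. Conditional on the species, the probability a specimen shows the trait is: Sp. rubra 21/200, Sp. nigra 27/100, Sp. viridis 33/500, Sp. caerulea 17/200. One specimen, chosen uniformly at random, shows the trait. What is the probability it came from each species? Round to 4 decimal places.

With a uniform prior (1/4 each), posterior ∝ likelihood:
  Sp. rubra: 0.105
  Sp. nigra: 0.27
  Sp. viridis: 0.066
  Sp. caerulea: 0.085
Total = 0.526.
P(Sp. rubra | trait) = 0.105/0.526 ≈ 0.1996
P(Sp. nigra | trait) = 0.27/0.526 ≈ 0.5133
P(Sp. viridis | trait) = 0.066/0.526 ≈ 0.1255
P(Sp. caerulea | trait) = 0.085/0.526 ≈ 0.1616

Sp. rubra 0.1996, Sp. nigra 0.5133, Sp. viridis 0.1255, Sp. caerulea 0.1616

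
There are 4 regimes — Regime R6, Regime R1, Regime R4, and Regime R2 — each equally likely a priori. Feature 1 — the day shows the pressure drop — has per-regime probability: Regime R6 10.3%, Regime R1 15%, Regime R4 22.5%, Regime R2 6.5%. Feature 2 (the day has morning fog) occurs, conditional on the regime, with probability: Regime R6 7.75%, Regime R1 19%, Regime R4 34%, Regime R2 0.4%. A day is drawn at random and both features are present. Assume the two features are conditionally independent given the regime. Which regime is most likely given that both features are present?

Regime R4

With a uniform prior (1/4 each), posterior ∝ likelihood:
  Regime R6: 0.103 × 0.0775 = 0.0079825
  Regime R1: 0.15 × 0.19 = 0.0285
  Regime R4: 0.225 × 0.34 = 0.0765
  Regime R2: 0.065 × 0.004 = 0.00026
Sum = 0.1132425.
Largest term belongs to Regime R4, so Regime R4 is most probable.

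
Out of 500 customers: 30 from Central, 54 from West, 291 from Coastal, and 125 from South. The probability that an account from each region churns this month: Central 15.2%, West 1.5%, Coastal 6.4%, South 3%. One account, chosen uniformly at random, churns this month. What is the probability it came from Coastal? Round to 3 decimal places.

Unnormalized posteriors (prior × likelihood):
  Central: 0.06 × 0.152 = 0.00912
  West: 0.108 × 0.015 = 0.00162
  Coastal: 0.582 × 0.064 = 0.037248
  South: 0.25 × 0.03 = 0.0075
Sum = 0.055488.
P(Coastal | evidence) = 0.037248 / 0.055488 ≈ 0.671.

0.671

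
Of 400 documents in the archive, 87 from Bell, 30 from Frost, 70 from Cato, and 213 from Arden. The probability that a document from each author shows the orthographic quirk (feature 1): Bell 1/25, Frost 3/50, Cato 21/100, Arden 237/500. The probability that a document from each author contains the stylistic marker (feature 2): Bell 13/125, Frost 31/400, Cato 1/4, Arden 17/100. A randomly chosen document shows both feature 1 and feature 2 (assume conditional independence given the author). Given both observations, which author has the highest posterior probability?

Arden

Unnormalized posteriors (prior × likelihood):
  Bell: 0.2175 × 0.04 × 0.104 = 0.0009048
  Frost: 0.075 × 0.06 × 0.0775 = 0.00034875
  Cato: 0.175 × 0.21 × 0.25 = 0.0091875
  Arden: 0.5325 × 0.474 × 0.17 = 0.04290885
Total = 0.0533499.
Largest term belongs to Arden, so Arden is most probable.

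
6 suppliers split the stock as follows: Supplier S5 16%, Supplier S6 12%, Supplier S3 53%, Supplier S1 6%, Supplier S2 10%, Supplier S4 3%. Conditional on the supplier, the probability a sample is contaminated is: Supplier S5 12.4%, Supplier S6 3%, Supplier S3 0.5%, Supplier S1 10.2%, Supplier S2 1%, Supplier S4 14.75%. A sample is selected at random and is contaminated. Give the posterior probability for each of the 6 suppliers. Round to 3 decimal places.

Unnormalized posteriors (prior × likelihood):
  Supplier S5: 0.16 × 0.124 = 0.01984
  Supplier S6: 0.12 × 0.03 = 0.0036
  Supplier S3: 0.53 × 0.005 = 0.00265
  Supplier S1: 0.06 × 0.102 = 0.00612
  Supplier S2: 0.1 × 0.01 = 0.001
  Supplier S4: 0.03 × 0.1475 = 0.004425
Total = 0.037635.
P(Supplier S5 | contaminated) = 0.01984/0.037635 ≈ 0.527
P(Supplier S6 | contaminated) = 0.0036/0.037635 ≈ 0.096
P(Supplier S3 | contaminated) = 0.00265/0.037635 ≈ 0.070
P(Supplier S1 | contaminated) = 0.00612/0.037635 ≈ 0.163
P(Supplier S2 | contaminated) = 0.001/0.037635 ≈ 0.027
P(Supplier S4 | contaminated) = 0.004425/0.037635 ≈ 0.118

Supplier S5 0.527, Supplier S6 0.096, Supplier S3 0.070, Supplier S1 0.163, Supplier S2 0.027, Supplier S4 0.118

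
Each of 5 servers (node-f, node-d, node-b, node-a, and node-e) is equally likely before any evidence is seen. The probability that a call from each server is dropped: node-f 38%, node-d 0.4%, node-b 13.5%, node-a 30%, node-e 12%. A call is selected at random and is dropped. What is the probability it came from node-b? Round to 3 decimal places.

0.144

Since the prior is uniform, the posterior is proportional to the likelihood:
  node-f: 0.38
  node-d: 0.004
  node-b: 0.135
  node-a: 0.3
  node-e: 0.12
Normalizing constant = 0.939.
P(node-b | evidence) = 0.135 / 0.939 ≈ 0.144.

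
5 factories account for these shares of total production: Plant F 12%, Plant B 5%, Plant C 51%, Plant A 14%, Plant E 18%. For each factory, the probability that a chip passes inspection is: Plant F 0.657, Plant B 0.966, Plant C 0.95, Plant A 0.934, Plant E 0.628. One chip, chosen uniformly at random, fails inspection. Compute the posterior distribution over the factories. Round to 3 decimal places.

Plant F 0.285, Plant B 0.012, Plant C 0.176, Plant A 0.064, Plant E 0.463

Taking complements, P(nonconforming | each) = Plant F 0.343, Plant B 0.034, Plant C 0.05, Plant A 0.066, Plant E 0.372.
Compute prior × likelihood for every hypothesis:
  Plant F: 0.12 × 0.343 = 0.04116
  Plant B: 0.05 × 0.034 = 0.0017
  Plant C: 0.51 × 0.05 = 0.0255
  Plant A: 0.14 × 0.066 = 0.00924
  Plant E: 0.18 × 0.372 = 0.06696
Total = 0.14456.
P(Plant F | nonconforming) = 0.04116/0.14456 ≈ 0.285
P(Plant B | nonconforming) = 0.0017/0.14456 ≈ 0.012
P(Plant C | nonconforming) = 0.0255/0.14456 ≈ 0.176
P(Plant A | nonconforming) = 0.00924/0.14456 ≈ 0.064
P(Plant E | nonconforming) = 0.06696/0.14456 ≈ 0.463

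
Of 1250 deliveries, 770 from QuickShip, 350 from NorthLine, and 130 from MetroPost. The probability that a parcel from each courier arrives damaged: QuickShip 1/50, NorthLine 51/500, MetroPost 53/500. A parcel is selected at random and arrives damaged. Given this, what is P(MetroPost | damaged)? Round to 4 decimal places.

By Bayes' rule, posterior ∝ prior × likelihood:
  QuickShip: 0.616 × 0.02 = 0.01232
  NorthLine: 0.28 × 0.102 = 0.02856
  MetroPost: 0.104 × 0.106 = 0.011024
Normalizing constant = 0.051904.
P(MetroPost | evidence) = 0.011024 / 0.051904 ≈ 0.2124.

0.2124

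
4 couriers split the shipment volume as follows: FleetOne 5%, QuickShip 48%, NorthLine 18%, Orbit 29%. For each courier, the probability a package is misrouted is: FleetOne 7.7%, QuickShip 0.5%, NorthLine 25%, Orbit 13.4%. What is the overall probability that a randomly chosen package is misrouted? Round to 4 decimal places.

Compute prior × likelihood for every hypothesis:
  FleetOne: 0.05 × 0.077 = 0.00385
  QuickShip: 0.48 × 0.005 = 0.0024
  NorthLine: 0.18 × 0.25 = 0.045
  Orbit: 0.29 × 0.134 = 0.03886
P(misrouted) = 0.00385 + 0.0024 + 0.045 + 0.03886 = 0.09011 → 0.0901.

0.0901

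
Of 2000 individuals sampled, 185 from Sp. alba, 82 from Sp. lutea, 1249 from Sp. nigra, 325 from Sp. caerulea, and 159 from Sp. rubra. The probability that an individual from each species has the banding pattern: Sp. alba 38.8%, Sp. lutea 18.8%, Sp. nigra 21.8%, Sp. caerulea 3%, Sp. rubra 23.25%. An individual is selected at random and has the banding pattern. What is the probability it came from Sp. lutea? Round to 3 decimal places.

0.038

Prior × likelihood for each hypothesis:
  Sp. alba: 0.0925 × 0.388 = 0.03589
  Sp. lutea: 0.041 × 0.188 = 0.007708
  Sp. nigra: 0.6245 × 0.218 = 0.136141
  Sp. caerulea: 0.1625 × 0.03 = 0.004875
  Sp. rubra: 0.0795 × 0.2325 = 0.01848375
Normalizing constant = 0.20309775.
P(Sp. lutea | evidence) = 0.007708 / 0.20309775 ≈ 0.038.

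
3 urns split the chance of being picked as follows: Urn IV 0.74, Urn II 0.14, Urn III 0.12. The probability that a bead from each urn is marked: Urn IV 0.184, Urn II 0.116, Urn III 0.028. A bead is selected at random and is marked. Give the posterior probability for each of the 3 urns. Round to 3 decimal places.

By Bayes' rule, posterior ∝ prior × likelihood:
  Urn IV: 0.74 × 0.184 = 0.13616
  Urn II: 0.14 × 0.116 = 0.01624
  Urn III: 0.12 × 0.028 = 0.00336
Total = 0.15576.
P(Urn IV | marked) = 0.13616/0.15576 ≈ 0.874
P(Urn II | marked) = 0.01624/0.15576 ≈ 0.104
P(Urn III | marked) = 0.00336/0.15576 ≈ 0.022
(Check: 0.874+0.104+0.022 = 1.000.)

Urn IV 0.874, Urn II 0.104, Urn III 0.022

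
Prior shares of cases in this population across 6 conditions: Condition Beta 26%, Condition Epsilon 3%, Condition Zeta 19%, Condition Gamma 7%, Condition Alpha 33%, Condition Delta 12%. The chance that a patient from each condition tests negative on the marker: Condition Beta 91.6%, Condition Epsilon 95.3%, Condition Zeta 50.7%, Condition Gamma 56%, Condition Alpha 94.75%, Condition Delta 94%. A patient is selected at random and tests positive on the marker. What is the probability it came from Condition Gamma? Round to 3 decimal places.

0.179

Taking complements, P(marker-positive | each) = Condition Beta 0.084, Condition Epsilon 0.047, Condition Zeta 0.493, Condition Gamma 0.44, Condition Alpha 0.0525, Condition Delta 0.06.
Unnormalized posteriors (prior × likelihood):
  Condition Beta: 0.26 × 0.084 = 0.02184
  Condition Epsilon: 0.03 × 0.047 = 0.00141
  Condition Zeta: 0.19 × 0.493 = 0.09367
  Condition Gamma: 0.07 × 0.44 = 0.0308
  Condition Alpha: 0.33 × 0.0525 = 0.017325
  Condition Delta: 0.12 × 0.06 = 0.0072
Total = 0.172245.
P(Condition Gamma | evidence) = 0.0308 / 0.172245 ≈ 0.179.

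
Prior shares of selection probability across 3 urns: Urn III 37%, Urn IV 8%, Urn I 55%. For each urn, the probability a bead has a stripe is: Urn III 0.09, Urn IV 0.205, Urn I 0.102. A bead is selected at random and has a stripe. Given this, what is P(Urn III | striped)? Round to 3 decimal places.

0.315

Unnormalized posteriors (prior × likelihood):
  Urn III: 0.37 × 0.09 = 0.0333
  Urn IV: 0.08 × 0.205 = 0.0164
  Urn I: 0.55 × 0.102 = 0.0561
Total = 0.1058.
P(Urn III | evidence) = 0.0333 / 0.1058 ≈ 0.315.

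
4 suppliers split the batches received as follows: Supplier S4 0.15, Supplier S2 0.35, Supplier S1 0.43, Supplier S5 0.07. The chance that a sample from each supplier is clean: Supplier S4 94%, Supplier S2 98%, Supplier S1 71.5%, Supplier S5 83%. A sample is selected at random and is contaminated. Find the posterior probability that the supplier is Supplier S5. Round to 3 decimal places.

Taking complements, P(contaminated | each) = Supplier S4 0.06, Supplier S2 0.02, Supplier S1 0.285, Supplier S5 0.17.
Compute prior × likelihood for every hypothesis:
  Supplier S4: 0.15 × 0.06 = 0.009
  Supplier S2: 0.35 × 0.02 = 0.007
  Supplier S1: 0.43 × 0.285 = 0.12255
  Supplier S5: 0.07 × 0.17 = 0.0119
Total = 0.15045.
P(Supplier S5 | evidence) = 0.0119 / 0.15045 ≈ 0.079.

0.079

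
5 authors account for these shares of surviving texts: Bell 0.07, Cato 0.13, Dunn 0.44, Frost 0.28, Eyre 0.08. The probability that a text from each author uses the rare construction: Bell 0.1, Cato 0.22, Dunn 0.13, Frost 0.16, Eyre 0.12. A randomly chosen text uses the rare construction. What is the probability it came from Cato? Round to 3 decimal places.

Prior × likelihood for each hypothesis:
  Bell: 0.07 × 0.1 = 0.007
  Cato: 0.13 × 0.22 = 0.0286
  Dunn: 0.44 × 0.13 = 0.0572
  Frost: 0.28 × 0.16 = 0.0448
  Eyre: 0.08 × 0.12 = 0.0096
Sum = 0.1472.
P(Cato | evidence) = 0.0286 / 0.1472 ≈ 0.194.

0.194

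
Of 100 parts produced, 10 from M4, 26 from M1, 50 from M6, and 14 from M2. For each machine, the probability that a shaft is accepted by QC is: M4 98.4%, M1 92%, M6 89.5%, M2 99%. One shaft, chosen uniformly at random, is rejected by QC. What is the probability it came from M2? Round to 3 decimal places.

0.018

Taking complements, P(rejected | each) = M4 0.016, M1 0.08, M6 0.105, M2 0.01.
By Bayes' rule, posterior ∝ prior × likelihood:
  M4: 0.1 × 0.016 = 0.0016
  M1: 0.26 × 0.08 = 0.0208
  M6: 0.5 × 0.105 = 0.0525
  M2: 0.14 × 0.01 = 0.0014
Sum = 0.0763.
P(M2 | evidence) = 0.0014 / 0.0763 ≈ 0.018.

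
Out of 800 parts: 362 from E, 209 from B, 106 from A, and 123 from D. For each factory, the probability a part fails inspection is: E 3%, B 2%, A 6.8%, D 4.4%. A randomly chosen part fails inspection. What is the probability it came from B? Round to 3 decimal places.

Unnormalized posteriors (prior × likelihood):
  E: 0.4525 × 0.03 = 0.013575
  B: 0.26125 × 0.02 = 0.005225
  A: 0.1325 × 0.068 = 0.00901
  D: 0.15375 × 0.044 = 0.006765
Total = 0.034575.
P(B | evidence) = 0.005225 / 0.034575 ≈ 0.151.

0.151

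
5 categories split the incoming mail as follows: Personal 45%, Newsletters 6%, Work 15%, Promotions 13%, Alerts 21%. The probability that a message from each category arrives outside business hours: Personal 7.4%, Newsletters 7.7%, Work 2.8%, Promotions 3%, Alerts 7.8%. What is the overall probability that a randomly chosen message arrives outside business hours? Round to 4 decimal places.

0.0624

Prior × likelihood for each hypothesis:
  Personal: 0.45 × 0.074 = 0.0333
  Newsletters: 0.06 × 0.077 = 0.00462
  Work: 0.15 × 0.028 = 0.0042
  Promotions: 0.13 × 0.03 = 0.0039
  Alerts: 0.21 × 0.078 = 0.01638
P(off-hours) = 0.0333 + 0.00462 + 0.0042 + 0.0039 + 0.01638 = 0.0624 → 0.0624.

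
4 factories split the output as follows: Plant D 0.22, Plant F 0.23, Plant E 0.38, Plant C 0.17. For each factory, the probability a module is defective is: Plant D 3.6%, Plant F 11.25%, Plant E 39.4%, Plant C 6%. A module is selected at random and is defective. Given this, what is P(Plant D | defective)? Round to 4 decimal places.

By Bayes' rule, posterior ∝ prior × likelihood:
  Plant D: 0.22 × 0.036 = 0.00792
  Plant F: 0.23 × 0.1125 = 0.025875
  Plant E: 0.38 × 0.394 = 0.14972
  Plant C: 0.17 × 0.06 = 0.0102
Normalizing constant = 0.193715.
P(Plant D | evidence) = 0.00792 / 0.193715 ≈ 0.0409.

0.0409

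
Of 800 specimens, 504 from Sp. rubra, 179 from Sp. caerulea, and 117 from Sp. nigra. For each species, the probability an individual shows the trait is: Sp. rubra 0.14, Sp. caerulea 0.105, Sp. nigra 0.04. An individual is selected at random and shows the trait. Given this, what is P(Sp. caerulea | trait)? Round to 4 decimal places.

Unnormalized posteriors (prior × likelihood):
  Sp. rubra: 0.63 × 0.14 = 0.0882
  Sp. caerulea: 0.22375 × 0.105 = 0.02349375
  Sp. nigra: 0.14625 × 0.04 = 0.00585
Total = 0.11754375.
P(Sp. caerulea | evidence) = 0.02349375 / 0.11754375 ≈ 0.1999.

0.1999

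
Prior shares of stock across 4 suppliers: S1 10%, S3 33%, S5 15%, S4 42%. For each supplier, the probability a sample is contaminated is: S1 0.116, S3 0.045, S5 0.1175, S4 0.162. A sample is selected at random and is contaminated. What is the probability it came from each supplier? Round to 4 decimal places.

By Bayes' rule, posterior ∝ prior × likelihood:
  S1: 0.1 × 0.116 = 0.0116
  S3: 0.33 × 0.045 = 0.01485
  S5: 0.15 × 0.1175 = 0.017625
  S4: 0.42 × 0.162 = 0.06804
Sum = 0.112115.
P(S1 | contaminated) = 0.0116/0.112115 ≈ 0.1035
P(S3 | contaminated) = 0.01485/0.112115 ≈ 0.1325
P(S5 | contaminated) = 0.017625/0.112115 ≈ 0.1572
P(S4 | contaminated) = 0.06804/0.112115 ≈ 0.6069

S1 0.1035, S3 0.1325, S5 0.1572, S4 0.6069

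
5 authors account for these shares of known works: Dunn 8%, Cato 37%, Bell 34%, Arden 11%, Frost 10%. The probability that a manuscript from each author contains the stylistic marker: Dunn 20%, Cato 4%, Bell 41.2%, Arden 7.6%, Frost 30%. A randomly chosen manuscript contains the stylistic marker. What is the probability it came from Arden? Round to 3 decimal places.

0.040

Unnormalized posteriors (prior × likelihood):
  Dunn: 0.08 × 0.2 = 0.016
  Cato: 0.37 × 0.04 = 0.0148
  Bell: 0.34 × 0.412 = 0.14008
  Arden: 0.11 × 0.076 = 0.00836
  Frost: 0.1 × 0.3 = 0.03
Total = 0.20924.
P(Arden | evidence) = 0.00836 / 0.20924 ≈ 0.040.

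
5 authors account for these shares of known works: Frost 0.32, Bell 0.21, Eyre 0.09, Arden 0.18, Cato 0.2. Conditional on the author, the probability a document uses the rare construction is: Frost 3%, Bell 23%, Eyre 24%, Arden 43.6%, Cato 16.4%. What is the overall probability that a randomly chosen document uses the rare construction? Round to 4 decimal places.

0.1908

By Bayes' rule, posterior ∝ prior × likelihood:
  Frost: 0.32 × 0.03 = 0.0096
  Bell: 0.21 × 0.23 = 0.0483
  Eyre: 0.09 × 0.24 = 0.0216
  Arden: 0.18 × 0.436 = 0.07848
  Cato: 0.2 × 0.164 = 0.0328
P(rare-form) = 0.0096 + 0.0483 + 0.0216 + 0.07848 + 0.0328 = 0.19078 → 0.1908.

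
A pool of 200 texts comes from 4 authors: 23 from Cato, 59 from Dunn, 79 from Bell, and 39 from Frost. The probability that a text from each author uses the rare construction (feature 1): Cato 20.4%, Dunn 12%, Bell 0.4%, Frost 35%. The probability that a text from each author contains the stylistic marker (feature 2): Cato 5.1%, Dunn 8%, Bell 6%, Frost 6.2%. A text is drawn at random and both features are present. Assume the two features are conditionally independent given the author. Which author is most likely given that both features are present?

Unnormalized posteriors (prior × likelihood):
  Cato: 0.115 × 0.204 × 0.051 = 0.00119646
  Dunn: 0.295 × 0.12 × 0.08 = 0.002832
  Bell: 0.395 × 0.004 × 0.06 = 0.0000948
  Frost: 0.195 × 0.35 × 0.062 = 0.0042315
Total = 0.00835476.
Largest term belongs to Frost, so Frost is most probable.

Frost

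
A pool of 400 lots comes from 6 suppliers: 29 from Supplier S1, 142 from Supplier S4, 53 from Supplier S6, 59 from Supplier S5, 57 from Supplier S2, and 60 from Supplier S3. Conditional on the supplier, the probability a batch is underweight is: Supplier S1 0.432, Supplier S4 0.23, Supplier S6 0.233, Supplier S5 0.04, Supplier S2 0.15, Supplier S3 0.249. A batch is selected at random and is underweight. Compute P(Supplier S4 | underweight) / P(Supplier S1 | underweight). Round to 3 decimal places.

Unnormalized posteriors (prior × likelihood):
  Supplier S1: 0.0725 × 0.432 = 0.03132
  Supplier S4: 0.355 × 0.23 = 0.08165
  Supplier S6: 0.1325 × 0.233 = 0.0308725
  Supplier S5: 0.1475 × 0.04 = 0.0059
  Supplier S2: 0.1425 × 0.15 = 0.021375
  Supplier S3: 0.15 × 0.249 = 0.03735
Total = 0.2084675.
The ratio is 0.08165 / 0.03132 (the normalizer cancels) = 2.607.

2.607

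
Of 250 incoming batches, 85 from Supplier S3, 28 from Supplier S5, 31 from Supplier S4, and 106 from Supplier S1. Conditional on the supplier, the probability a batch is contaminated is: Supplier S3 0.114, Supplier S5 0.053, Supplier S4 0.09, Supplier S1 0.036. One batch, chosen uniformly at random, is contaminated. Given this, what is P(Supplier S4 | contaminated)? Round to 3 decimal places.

By Bayes' rule, posterior ∝ prior × likelihood:
  Supplier S3: 0.34 × 0.114 = 0.03876
  Supplier S5: 0.112 × 0.053 = 0.005936
  Supplier S4: 0.124 × 0.09 = 0.01116
  Supplier S1: 0.424 × 0.036 = 0.015264
Total = 0.07112.
P(Supplier S4 | evidence) = 0.01116 / 0.07112 ≈ 0.157.

0.157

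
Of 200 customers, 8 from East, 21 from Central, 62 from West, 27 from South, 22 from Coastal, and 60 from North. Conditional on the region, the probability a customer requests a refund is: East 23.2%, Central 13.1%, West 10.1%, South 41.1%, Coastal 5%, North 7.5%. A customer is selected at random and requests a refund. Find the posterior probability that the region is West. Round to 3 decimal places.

Prior × likelihood for each hypothesis:
  East: 0.04 × 0.232 = 0.00928
  Central: 0.105 × 0.131 = 0.013755
  West: 0.31 × 0.101 = 0.03131
  South: 0.135 × 0.411 = 0.055485
  Coastal: 0.11 × 0.05 = 0.0055
  North: 0.3 × 0.075 = 0.0225
Sum = 0.13783.
P(West | evidence) = 0.03131 / 0.13783 ≈ 0.227.

0.227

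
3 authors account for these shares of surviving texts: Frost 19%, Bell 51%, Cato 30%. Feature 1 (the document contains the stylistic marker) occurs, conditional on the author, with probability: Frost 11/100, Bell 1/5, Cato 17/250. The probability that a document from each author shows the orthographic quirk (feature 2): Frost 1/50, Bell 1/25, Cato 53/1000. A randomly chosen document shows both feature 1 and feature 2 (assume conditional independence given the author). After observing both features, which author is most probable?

Compute prior × likelihood for every hypothesis:
  Frost: 0.19 × 0.11 × 0.02 = 0.000418
  Bell: 0.51 × 0.2 × 0.04 = 0.00408
  Cato: 0.3 × 0.068 × 0.053 = 0.0010812
Total = 0.0055792.
Largest term belongs to Bell, so Bell is most probable.

Bell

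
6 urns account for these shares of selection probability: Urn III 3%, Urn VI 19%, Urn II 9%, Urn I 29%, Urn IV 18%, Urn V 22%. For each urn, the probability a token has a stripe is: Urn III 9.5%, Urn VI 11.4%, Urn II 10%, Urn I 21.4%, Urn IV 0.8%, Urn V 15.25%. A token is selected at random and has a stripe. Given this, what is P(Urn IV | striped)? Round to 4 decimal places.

By Bayes' rule, posterior ∝ prior × likelihood:
  Urn III: 0.03 × 0.095 = 0.00285
  Urn VI: 0.19 × 0.114 = 0.02166
  Urn II: 0.09 × 0.1 = 0.009
  Urn I: 0.29 × 0.214 = 0.06206
  Urn IV: 0.18 × 0.008 = 0.00144
  Urn V: 0.22 × 0.1525 = 0.03355
Sum = 0.13056.
P(Urn IV | evidence) = 0.00144 / 0.13056 ≈ 0.0110.

0.0110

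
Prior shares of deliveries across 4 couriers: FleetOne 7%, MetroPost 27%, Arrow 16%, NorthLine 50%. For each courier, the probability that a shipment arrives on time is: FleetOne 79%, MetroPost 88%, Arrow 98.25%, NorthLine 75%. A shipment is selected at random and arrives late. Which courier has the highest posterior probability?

NorthLine

Taking complements, P(late | each) = FleetOne 0.21, MetroPost 0.12, Arrow 0.0175, NorthLine 0.25.
By Bayes' rule, posterior ∝ prior × likelihood:
  FleetOne: 0.07 × 0.21 = 0.0147
  MetroPost: 0.27 × 0.12 = 0.0324
  Arrow: 0.16 × 0.0175 = 0.0028
  NorthLine: 0.5 × 0.25 = 0.125
Total = 0.1749.
Largest term belongs to NorthLine, so NorthLine is most probable.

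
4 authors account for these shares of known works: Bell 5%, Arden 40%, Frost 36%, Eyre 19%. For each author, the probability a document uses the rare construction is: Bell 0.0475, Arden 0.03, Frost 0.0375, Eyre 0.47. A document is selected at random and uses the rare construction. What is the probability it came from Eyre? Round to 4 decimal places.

0.7621

By Bayes' rule, posterior ∝ prior × likelihood:
  Bell: 0.05 × 0.0475 = 0.002375
  Arden: 0.4 × 0.03 = 0.012
  Frost: 0.36 × 0.0375 = 0.0135
  Eyre: 0.19 × 0.47 = 0.0893
Normalizing constant = 0.117175.
P(Eyre | evidence) = 0.0893 / 0.117175 ≈ 0.7621.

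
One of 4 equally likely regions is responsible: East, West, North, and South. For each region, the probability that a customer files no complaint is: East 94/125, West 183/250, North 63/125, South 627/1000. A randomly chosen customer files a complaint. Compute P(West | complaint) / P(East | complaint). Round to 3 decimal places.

Taking complements, P(complaint | each) = East 0.248, West 0.268, North 0.496, South 0.373.
Since the prior is uniform, the posterior is proportional to the likelihood:
  East: 0.248
  West: 0.268
  North: 0.496
  South: 0.373
Normalizing constant = 1.385.
The ratio is 0.268 / 0.248 (the normalizer cancels) = 1.081.

1.081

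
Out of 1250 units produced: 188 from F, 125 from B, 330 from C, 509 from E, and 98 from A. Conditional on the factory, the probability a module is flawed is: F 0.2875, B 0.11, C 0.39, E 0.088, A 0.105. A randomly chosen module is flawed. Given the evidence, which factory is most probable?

Prior × likelihood for each hypothesis:
  F: 0.1504 × 0.2875 = 0.04324
  B: 0.1 × 0.11 = 0.011
  C: 0.264 × 0.39 = 0.10296
  E: 0.4072 × 0.088 = 0.0358336
  A: 0.0784 × 0.105 = 0.008232
Normalizing constant = 0.2012656.
Largest term belongs to C, so C is most probable.

C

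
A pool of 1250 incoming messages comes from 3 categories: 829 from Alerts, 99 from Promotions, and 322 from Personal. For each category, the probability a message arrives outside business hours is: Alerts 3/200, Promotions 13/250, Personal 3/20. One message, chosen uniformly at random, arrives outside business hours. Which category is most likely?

Unnormalized posteriors (prior × likelihood):
  Alerts: 0.6632 × 0.015 = 0.009948
  Promotions: 0.0792 × 0.052 = 0.0041184
  Personal: 0.2576 × 0.15 = 0.03864
Sum = 0.0527064.
Largest term belongs to Personal, so Personal is most probable.

Personal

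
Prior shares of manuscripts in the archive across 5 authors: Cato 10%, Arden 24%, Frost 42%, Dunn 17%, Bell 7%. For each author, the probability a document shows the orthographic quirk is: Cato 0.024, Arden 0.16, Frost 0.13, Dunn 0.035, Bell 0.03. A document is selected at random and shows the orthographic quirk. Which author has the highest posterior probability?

By Bayes' rule, posterior ∝ prior × likelihood:
  Cato: 0.1 × 0.024 = 0.0024
  Arden: 0.24 × 0.16 = 0.0384
  Frost: 0.42 × 0.13 = 0.0546
  Dunn: 0.17 × 0.035 = 0.00595
  Bell: 0.07 × 0.03 = 0.0021
Sum = 0.10345.
Largest term belongs to Frost, so Frost is most probable.

Frost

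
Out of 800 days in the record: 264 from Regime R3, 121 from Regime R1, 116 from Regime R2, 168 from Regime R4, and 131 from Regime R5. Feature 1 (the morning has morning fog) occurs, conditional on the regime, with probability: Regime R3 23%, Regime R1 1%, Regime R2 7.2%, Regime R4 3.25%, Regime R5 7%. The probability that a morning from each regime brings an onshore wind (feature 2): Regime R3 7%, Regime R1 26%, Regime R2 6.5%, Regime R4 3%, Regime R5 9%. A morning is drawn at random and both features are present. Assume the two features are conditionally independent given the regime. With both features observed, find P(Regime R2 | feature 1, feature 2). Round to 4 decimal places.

0.0890

Unnormalized posteriors (prior × likelihood):
  Regime R3: 0.33 × 0.23 × 0.07 = 0.005313
  Regime R1: 0.15125 × 0.01 × 0.26 = 0.00039325
  Regime R2: 0.145 × 0.072 × 0.065 = 0.0006786
  Regime R4: 0.21 × 0.0325 × 0.03 = 0.00020475
  Regime R5: 0.16375 × 0.07 × 0.09 = 0.001031625
Total = 0.007621225.
P(Regime R2 | evidence) = 0.0006786 / 0.007621225 ≈ 0.0890.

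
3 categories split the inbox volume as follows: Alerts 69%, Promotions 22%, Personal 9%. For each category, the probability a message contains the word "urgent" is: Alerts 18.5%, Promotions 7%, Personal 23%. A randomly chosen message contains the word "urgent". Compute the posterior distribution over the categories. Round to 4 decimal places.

Alerts 0.7795, Promotions 0.0940, Personal 0.1264

By Bayes' rule, posterior ∝ prior × likelihood:
  Alerts: 0.69 × 0.185 = 0.12765
  Promotions: 0.22 × 0.07 = 0.0154
  Personal: 0.09 × 0.23 = 0.0207
Normalizing constant = 0.16375.
P(Alerts | urgent-flag) = 0.12765/0.16375 ≈ 0.7795
P(Promotions | urgent-flag) = 0.0154/0.16375 ≈ 0.0940
P(Personal | urgent-flag) = 0.0207/0.16375 ≈ 0.1264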